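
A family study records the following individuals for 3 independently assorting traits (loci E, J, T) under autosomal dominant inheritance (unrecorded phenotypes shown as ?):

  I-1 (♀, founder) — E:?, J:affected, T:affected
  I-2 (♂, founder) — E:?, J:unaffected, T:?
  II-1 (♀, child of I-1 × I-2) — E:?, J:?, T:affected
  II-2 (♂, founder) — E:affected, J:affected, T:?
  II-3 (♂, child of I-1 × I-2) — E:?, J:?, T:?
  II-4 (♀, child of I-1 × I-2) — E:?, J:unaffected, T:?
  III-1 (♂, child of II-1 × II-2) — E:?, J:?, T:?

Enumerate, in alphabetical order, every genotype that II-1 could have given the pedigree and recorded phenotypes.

E/I-1 ? ·: ee|Ee|EE
E/I-2 ? ·: ee|Ee|EE
E/II-1 ? I-1×I-2: ee|Ee|EE
E/II-2 aff ·: Ee|EE
E/II-3 ? I-1×I-2: ee|Ee|EE
E/II-4 ? I-1×I-2: ee|Ee|EE
E/III-1 ? II-1×II-2: ee|Ee|EE
⇒ E over [I-1,I-2,II-1,II-2,II-3,II-4,III-1]: 243 consistent
J/I-1 aff ·: Jj
J/I-2 un ·: jj
J/II-1 ? I-1×I-2: jj|Jj
J/II-2 aff ·: Jj|JJ
J/II-3 ? I-1×I-2: jj|Jj
J/II-4 un I-1×I-2: jj
J/III-1 ? II-1×II-2: jj|Jj|JJ
⇒ J over [I-1,I-2,II-1,II-2,II-3,II-4,III-1]: 16 consistent
T/I-1 aff ·: Tt|TT
T/I-2 ? ·: tt|Tt|TT
T/II-1 aff I-1×I-2: Tt|TT
T/II-2 ? ·: tt|Tt|TT
T/II-3 ? I-1×I-2: tt|Tt|TT
T/II-4 ? I-1×I-2: tt|Tt|TT
T/III-1 ? II-1×II-2: tt|Tt|TT
⇒ T over [I-1,I-2,II-1,II-2,II-3,II-4,III-1]: 226 consistent

II-1 ∈ {EE Jj TT, EE Jj Tt, EE jj TT, EE jj Tt, Ee Jj TT, Ee Jj Tt, Ee jj TT, Ee jj Tt, ee Jj TT, ee Jj Tt, ee jj TT, ee jj Tt}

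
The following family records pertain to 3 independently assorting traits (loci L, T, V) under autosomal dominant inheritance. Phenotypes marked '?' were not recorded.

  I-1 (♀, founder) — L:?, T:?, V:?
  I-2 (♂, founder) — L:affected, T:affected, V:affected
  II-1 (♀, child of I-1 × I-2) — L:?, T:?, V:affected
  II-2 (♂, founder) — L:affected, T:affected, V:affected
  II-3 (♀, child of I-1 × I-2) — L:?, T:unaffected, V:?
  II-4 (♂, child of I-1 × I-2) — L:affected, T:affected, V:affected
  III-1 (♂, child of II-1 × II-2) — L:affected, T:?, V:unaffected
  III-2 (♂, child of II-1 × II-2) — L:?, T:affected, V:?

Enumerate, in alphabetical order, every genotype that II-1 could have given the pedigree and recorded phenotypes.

L/I-1 ? ·: ll|Ll|LL
L/I-2 aff ·: Ll|LL
L/II-1 ? I-1×I-2: ll|Ll|LL
L/II-2 aff ·: Ll|LL
L/II-3 ? I-1×I-2: ll|Ll|LL
L/II-4 aff I-1×I-2: Ll|LL
L/III-1 aff II-1×II-2: Ll|LL
L/III-2 ? II-1×II-2: ll|Ll|LL
⇒ L over [I-1,I-2,II-1,II-2,II-3,II-4,III-1,III-2]: 269 consistent
T/I-1 ? ·: tt|Tt
T/I-2 aff ·: Tt
T/II-1 ? I-1×I-2: tt|Tt|TT
T/II-2 aff ·: Tt|TT
T/II-3 un I-1×I-2: tt
T/II-4 aff I-1×I-2: Tt|TT
T/III-1 ? II-1×II-2: tt|Tt|TT
T/III-2 aff II-1×II-2: Tt|TT
⇒ T over [I-1,I-2,II-1,II-2,II-3,II-4,III-1,III-2]: 49 consistent
V/I-1 ? ·: vv|Vv|VV
V/I-2 aff ·: Vv|VV
V/II-1 aff I-1×I-2: Vv
V/II-2 aff ·: Vv
V/II-3 ? I-1×I-2: vv|Vv|VV
V/II-4 aff I-1×I-2: Vv|VV
V/III-1 un II-1×II-2: vv
V/III-2 ? II-1×II-2: vv|Vv|VV
⇒ V over [I-1,I-2,II-1,II-2,II-3,II-4,III-1,III-2]: 51 consistent

II-1 ∈ {LL TT Vv, LL Tt Vv, LL tt Vv, Ll TT Vv, Ll Tt Vv, Ll tt Vv, ll TT Vv, ll Tt Vv, ll tt Vv}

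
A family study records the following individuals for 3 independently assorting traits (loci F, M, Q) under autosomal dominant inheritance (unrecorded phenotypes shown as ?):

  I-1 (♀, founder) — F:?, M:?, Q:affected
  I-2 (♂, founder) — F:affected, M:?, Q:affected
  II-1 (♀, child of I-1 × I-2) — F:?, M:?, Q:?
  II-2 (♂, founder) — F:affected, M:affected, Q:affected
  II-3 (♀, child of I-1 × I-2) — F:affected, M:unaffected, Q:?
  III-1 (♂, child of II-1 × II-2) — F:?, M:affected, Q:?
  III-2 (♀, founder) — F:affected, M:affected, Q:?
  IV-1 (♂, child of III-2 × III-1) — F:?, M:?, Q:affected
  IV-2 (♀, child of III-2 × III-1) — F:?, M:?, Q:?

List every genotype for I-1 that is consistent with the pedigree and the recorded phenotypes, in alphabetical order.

F/I-1 ? ·: ff|Ff|FF
F/I-2 aff ·: Ff|FF
F/II-1 ? I-1×I-2: ff|Ff|FF
F/II-2 aff ·: Ff|FF
F/II-3 aff I-1×I-2: Ff|FF
F/III-1 ? II-1×II-2: ff|Ff|FF
F/III-2 aff ·: Ff|FF
F/IV-1 ? III-2×III-1: ff|Ff|FF
F/IV-2 ? III-2×III-1: ff|Ff|FF
⇒ F over [I-1,I-2,II-1,II-2,II-3,III-1,III-2,IV-1,IV-2]: 582 consistent
M/I-1 ? ·: mm|Mm
M/I-2 ? ·: mm|Mm
M/II-1 ? I-1×I-2: mm|Mm|MM
M/II-2 aff ·: Mm|MM
M/II-3 un I-1×I-2: mm
M/III-1 aff II-1×II-2: Mm|MM
M/III-2 aff ·: Mm|MM
M/IV-1 ? III-2×III-1: mm|Mm|MM
M/IV-2 ? III-2×III-1: mm|Mm|MM
⇒ M over [I-1,I-2,II-1,II-2,II-3,III-1,III-2,IV-1,IV-2]: 235 consistent
Q/I-1 aff ·: Qq|QQ
Q/I-2 aff ·: Qq|QQ
Q/II-1 ? I-1×I-2: qq|Qq|QQ
Q/II-2 aff ·: Qq|QQ
Q/II-3 ? I-1×I-2: qq|Qq|QQ
Q/III-1 ? II-1×II-2: qq|Qq|QQ
Q/III-2 ? ·: qq|Qq|QQ
Q/IV-1 aff III-2×III-1: Qq|QQ
Q/IV-2 ? III-2×III-1: qq|Qq|QQ
⇒ Q over [I-1,I-2,II-1,II-2,II-3,III-1,III-2,IV-1,IV-2]: 546 consistent

I-1 ∈ {FF Mm QQ, FF Mm Qq, FF mm QQ, FF mm Qq, Ff Mm QQ, Ff Mm Qq, Ff mm QQ, Ff mm Qq, ff Mm QQ, ff Mm Qq, ff mm QQ, ff mm Qq}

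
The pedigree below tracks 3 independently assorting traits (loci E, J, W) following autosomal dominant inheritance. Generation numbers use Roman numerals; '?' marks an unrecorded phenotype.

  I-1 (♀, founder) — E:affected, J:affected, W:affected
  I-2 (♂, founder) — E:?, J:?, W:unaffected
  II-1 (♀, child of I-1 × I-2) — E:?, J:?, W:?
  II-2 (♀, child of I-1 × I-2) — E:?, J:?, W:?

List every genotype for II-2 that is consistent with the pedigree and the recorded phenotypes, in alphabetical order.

E/I-1 aff ·: Ee|EE
E/I-2 ? ·: ee|Ee|EE
E/II-1 ? I-1×I-2: ee|Ee|EE
E/II-2 ? I-1×I-2: ee|Ee|EE
⇒ E over [I-1,I-2,II-1,II-2]: 23 consistent
J/I-1 aff ·: Jj|JJ
J/I-2 ? ·: jj|Jj|JJ
J/II-1 ? I-1×I-2: jj|Jj|JJ
J/II-2 ? I-1×I-2: jj|Jj|JJ
⇒ J over [I-1,I-2,II-1,II-2]: 23 consistent
W/I-1 aff ·: Ww|WW
W/I-2 un ·: ww
W/II-1 ? I-1×I-2: ww|Ww
W/II-2 ? I-1×I-2: ww|Ww
⇒ W over [I-1,I-2,II-1,II-2]: 5 consistent

II-2 ∈ {EE JJ Ww, EE JJ ww, EE Jj Ww, EE Jj ww, EE jj Ww, EE jj ww, Ee JJ Ww, Ee JJ ww, Ee Jj Ww, Ee Jj ww, Ee jj Ww, Ee jj ww, ee JJ Ww, ee JJ ww, ee Jj Ww, ee Jj ww, ee jj Ww, ee jj ww}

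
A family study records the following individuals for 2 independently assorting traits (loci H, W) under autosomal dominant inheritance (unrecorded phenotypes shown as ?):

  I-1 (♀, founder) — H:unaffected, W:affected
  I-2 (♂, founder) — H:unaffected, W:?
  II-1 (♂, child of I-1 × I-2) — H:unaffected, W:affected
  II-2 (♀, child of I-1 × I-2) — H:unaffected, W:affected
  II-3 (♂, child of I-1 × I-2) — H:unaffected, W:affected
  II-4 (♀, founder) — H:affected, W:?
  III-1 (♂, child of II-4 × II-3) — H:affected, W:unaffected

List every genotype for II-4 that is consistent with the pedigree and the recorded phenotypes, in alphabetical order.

II-4 ∈ {HH Ww, HH ww, Hh Ww, Hh ww}

H/I-1 un ·: hh
H/I-2 un ·: hh
H/II-1 un I-1×I-2: hh
H/II-2 un I-1×I-2: hh
H/II-3 un I-1×I-2: hh
H/II-4 aff ·: Hh|HH
H/III-1 aff II-4×II-3: Hh
⇒ H over [I-1,I-2,II-1,II-2,II-3,II-4,III-1]: 2 consistent
W/I-1 aff ·: Ww|WW
W/I-2 ? ·: ww|Ww|WW
W/II-1 aff I-1×I-2: Ww|WW
W/II-2 aff I-1×I-2: Ww|WW
W/II-3 aff I-1×I-2: Ww
W/II-4 ? ·: ww|Ww
W/III-1 un II-4×II-3: ww
⇒ W over [I-1,I-2,II-1,II-2,II-3,II-4,III-1]: 28 consistent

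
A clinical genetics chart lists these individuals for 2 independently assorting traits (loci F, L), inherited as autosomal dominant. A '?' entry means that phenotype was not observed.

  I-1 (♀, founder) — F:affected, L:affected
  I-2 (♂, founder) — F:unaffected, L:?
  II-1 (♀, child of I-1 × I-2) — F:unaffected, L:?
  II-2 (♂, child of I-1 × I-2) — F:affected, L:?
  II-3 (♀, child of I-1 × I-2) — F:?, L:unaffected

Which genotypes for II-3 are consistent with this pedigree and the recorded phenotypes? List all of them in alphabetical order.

II-3 ∈ {Ff ll, ff ll}

F/I-1 aff ·: Ff
F/I-2 un ·: ff
F/II-1 un I-1×I-2: ff
F/II-2 aff I-1×I-2: Ff
F/II-3 ? I-1×I-2: ff|Ff
⇒ F over [I-1,I-2,II-1,II-2,II-3]: 2 consistent
L/I-1 aff ·: Ll
L/I-2 ? ·: ll|Ll
L/II-1 ? I-1×I-2: ll|Ll|LL
L/II-2 ? I-1×I-2: ll|Ll|LL
L/II-3 un I-1×I-2: ll
⇒ L over [I-1,I-2,II-1,II-2,II-3]: 13 consistent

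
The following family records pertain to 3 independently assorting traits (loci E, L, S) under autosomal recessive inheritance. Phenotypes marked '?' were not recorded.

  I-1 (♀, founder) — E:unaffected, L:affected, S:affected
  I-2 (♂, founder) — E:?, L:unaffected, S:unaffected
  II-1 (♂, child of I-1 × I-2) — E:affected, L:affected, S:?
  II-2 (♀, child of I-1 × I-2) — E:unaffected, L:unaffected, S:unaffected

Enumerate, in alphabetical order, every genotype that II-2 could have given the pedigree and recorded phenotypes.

II-2 ∈ {EE Ll Ss, Ee Ll Ss}

E/I-1 un ·: Ee
E/I-2 ? ·: Ee|ee
E/II-1 aff I-1×I-2: ee
E/II-2 un I-1×I-2: EE|Ee
⇒ E over [I-1,I-2,II-1,II-2]: 3 consistent
L/I-1 aff ·: ll
L/I-2 un ·: Ll
L/II-1 aff I-1×I-2: ll
L/II-2 un I-1×I-2: Ll
⇒ L over [I-1,I-2,II-1,II-2]: 1 consistent
S/I-1 aff ·: ss
S/I-2 un ·: SS|Ss
S/II-1 ? I-1×I-2: Ss|ss
S/II-2 un I-1×I-2: Ss
⇒ S over [I-1,I-2,II-1,II-2]: 3 consistent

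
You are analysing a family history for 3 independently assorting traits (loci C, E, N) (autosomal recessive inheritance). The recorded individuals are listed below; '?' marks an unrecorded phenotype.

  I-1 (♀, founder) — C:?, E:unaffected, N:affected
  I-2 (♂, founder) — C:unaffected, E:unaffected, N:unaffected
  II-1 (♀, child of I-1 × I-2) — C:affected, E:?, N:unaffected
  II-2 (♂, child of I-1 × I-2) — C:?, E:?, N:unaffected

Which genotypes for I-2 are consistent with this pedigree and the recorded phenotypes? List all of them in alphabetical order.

C/I-1 ? ·: Cc|cc
C/I-2 un ·: Cc
C/II-1 aff I-1×I-2: cc
C/II-2 ? I-1×I-2: CC|Cc|cc
⇒ C over [I-1,I-2,II-1,II-2]: 5 consistent
E/I-1 un ·: EE|Ee
E/I-2 un ·: EE|Ee
E/II-1 ? I-1×I-2: EE|Ee|ee
E/II-2 ? I-1×I-2: EE|Ee|ee
⇒ E over [I-1,I-2,II-1,II-2]: 18 consistent
N/I-1 aff ·: nn
N/I-2 un ·: NN|Nn
N/II-1 un I-1×I-2: Nn
N/II-2 un I-1×I-2: Nn
⇒ N over [I-1,I-2,II-1,II-2]: 2 consistent

I-2 ∈ {Cc EE NN, Cc EE Nn, Cc Ee NN, Cc Ee Nn}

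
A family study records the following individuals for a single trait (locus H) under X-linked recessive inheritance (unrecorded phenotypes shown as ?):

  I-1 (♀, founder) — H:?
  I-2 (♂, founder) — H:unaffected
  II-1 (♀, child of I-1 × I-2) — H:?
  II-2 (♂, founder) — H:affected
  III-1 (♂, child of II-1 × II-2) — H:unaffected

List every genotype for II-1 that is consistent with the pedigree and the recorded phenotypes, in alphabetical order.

II-1 ∈ {X^HX^H, X^HX^h}

H/I-1 ? ·: X^HX^H|X^HX^h|X^hX^h
H/I-2 un ·: X^HY
H/II-1 ? I-1×I-2: X^HX^H|X^HX^h
H/II-2 aff ·: X^hY
H/III-1 un II-1×II-2: X^HY
⇒ H over [I-1,I-2,II-1,II-2,III-1]: 4 consistent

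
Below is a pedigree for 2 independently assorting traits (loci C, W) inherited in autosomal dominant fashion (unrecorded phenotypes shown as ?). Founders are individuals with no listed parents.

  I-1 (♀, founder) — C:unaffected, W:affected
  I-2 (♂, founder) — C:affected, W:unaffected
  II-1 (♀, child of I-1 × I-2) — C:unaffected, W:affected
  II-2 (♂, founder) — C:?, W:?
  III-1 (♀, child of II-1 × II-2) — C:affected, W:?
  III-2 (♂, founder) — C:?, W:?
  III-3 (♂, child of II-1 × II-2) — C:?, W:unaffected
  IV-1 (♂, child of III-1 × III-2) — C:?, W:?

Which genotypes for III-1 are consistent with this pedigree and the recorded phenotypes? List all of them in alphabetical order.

III-1 ∈ {Cc WW, Cc Ww, Cc ww}

C/I-1 un ·: cc
C/I-2 aff ·: Cc
C/II-1 un I-1×I-2: cc
C/II-2 ? ·: Cc|CC
C/III-1 aff II-1×II-2: Cc
C/III-2 ? ·: cc|Cc|CC
C/III-3 ? II-1×II-2: cc|Cc
C/IV-1 ? III-1×III-2: cc|Cc|CC
⇒ C over [I-1,I-2,II-1,II-2,III-1,III-2,III-3,IV-1]: 21 consistent
W/I-1 aff ·: Ww|WW
W/I-2 un ·: ww
W/II-1 aff I-1×I-2: Ww
W/II-2 ? ·: ww|Ww
W/III-1 ? II-1×II-2: ww|Ww|WW
W/III-2 ? ·: ww|Ww|WW
W/III-3 un II-1×II-2: ww
W/IV-1 ? III-1×III-2: ww|Ww|WW
⇒ W over [I-1,I-2,II-1,II-2,III-1,III-2,III-3,IV-1]: 52 consistent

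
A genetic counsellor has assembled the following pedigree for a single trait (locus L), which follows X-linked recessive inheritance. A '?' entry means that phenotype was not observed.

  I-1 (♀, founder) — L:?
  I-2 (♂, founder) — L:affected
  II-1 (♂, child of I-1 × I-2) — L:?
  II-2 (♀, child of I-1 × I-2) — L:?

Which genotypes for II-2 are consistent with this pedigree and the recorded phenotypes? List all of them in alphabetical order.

II-2 ∈ {X^LX^l, X^lX^l}

L/I-1 ? ·: X^LX^L|X^LX^l|X^lX^l
L/I-2 aff ·: X^lY
L/II-1 ? I-1×I-2: X^LY|X^lY
L/II-2 ? I-1×I-2: X^LX^l|X^lX^l
⇒ L over [I-1,I-2,II-1,II-2]: 6 consistent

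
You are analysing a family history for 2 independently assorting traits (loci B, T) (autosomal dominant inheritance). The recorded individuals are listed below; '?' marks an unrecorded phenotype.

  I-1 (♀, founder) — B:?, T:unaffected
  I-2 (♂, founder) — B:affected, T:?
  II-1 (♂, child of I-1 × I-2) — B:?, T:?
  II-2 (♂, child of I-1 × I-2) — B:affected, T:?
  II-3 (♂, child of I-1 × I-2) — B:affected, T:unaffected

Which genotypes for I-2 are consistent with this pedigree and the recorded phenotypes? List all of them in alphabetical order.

B/I-1 ? ·: bb|Bb|BB
B/I-2 aff ·: Bb|BB
B/II-1 ? I-1×I-2: bb|Bb|BB
B/II-2 aff I-1×I-2: Bb|BB
B/II-3 aff I-1×I-2: Bb|BB
⇒ B over [I-1,I-2,II-1,II-2,II-3]: 32 consistent
T/I-1 un ·: tt
T/I-2 ? ·: tt|Tt
T/II-1 ? I-1×I-2: tt|Tt
T/II-2 ? I-1×I-2: tt|Tt
T/II-3 un I-1×I-2: tt
⇒ T over [I-1,I-2,II-1,II-2,II-3]: 5 consistent

I-2 ∈ {BB Tt, BB tt, Bb Tt, Bb tt}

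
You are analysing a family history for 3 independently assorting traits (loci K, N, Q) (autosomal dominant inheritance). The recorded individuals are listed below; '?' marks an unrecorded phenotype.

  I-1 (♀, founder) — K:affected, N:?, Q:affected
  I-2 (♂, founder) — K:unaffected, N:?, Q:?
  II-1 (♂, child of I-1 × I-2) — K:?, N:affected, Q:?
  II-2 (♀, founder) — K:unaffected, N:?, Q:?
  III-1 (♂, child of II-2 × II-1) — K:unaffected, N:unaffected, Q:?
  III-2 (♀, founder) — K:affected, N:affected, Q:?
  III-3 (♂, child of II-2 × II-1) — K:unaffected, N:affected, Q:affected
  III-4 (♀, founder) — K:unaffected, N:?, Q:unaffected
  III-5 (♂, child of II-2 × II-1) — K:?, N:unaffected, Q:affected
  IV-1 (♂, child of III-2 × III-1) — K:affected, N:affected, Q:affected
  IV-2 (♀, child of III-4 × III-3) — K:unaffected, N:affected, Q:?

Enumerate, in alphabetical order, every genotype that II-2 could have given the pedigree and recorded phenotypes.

II-2 ∈ {kk Nn QQ, kk Nn Qq, kk Nn qq, kk nn QQ, kk nn Qq, kk nn qq}

K/I-1 aff ·: Kk|KK
K/I-2 un ·: kk
K/II-1 ? I-1×I-2: kk|Kk
K/II-2 un ·: kk
K/III-1 un II-2×II-1: kk
K/III-2 aff ·: Kk|KK
K/III-3 un II-2×II-1: kk
K/III-4 un ·: kk
K/III-5 ? II-2×II-1: kk|Kk
K/IV-1 aff III-2×III-1: Kk
K/IV-2 un III-4×III-3: kk
⇒ K over [I-1,I-2,II-1,II-2,III-1,III-2,III-3,III-4,III-5,IV-1,IV-2]: 10 consistent
N/I-1 ? ·: nn|Nn|NN
N/I-2 ? ·: nn|Nn|NN
N/II-1 aff I-1×I-2: Nn
N/II-2 ? ·: nn|Nn
N/III-1 un II-2×II-1: nn
N/III-2 aff ·: Nn|NN
N/III-3 aff II-2×II-1: Nn|NN
N/III-4 ? ·: nn|Nn|NN
N/III-5 un II-2×II-1: nn
N/IV-1 aff III-2×III-1: Nn
N/IV-2 aff III-4×III-3: Nn|NN
⇒ N over [I-1,I-2,II-1,II-2,III-1,III-2,III-3,III-4,III-5,IV-1,IV-2]: 196 consistent
Q/I-1 aff ·: Qq|QQ
Q/I-2 ? ·: qq|Qq|QQ
Q/II-1 ? I-1×I-2: qq|Qq|QQ
Q/II-2 ? ·: qq|Qq|QQ
Q/III-1 ? II-2×II-1: qq|Qq|QQ
Q/III-2 ? ·: qq|Qq|QQ
Q/III-3 aff II-2×II-1: Qq|QQ
Q/III-4 un ·: qq
Q/III-5 aff II-2×II-1: Qq|QQ
Q/IV-1 aff III-2×III-1: Qq|QQ
Q/IV-2 ? III-4×III-3: qq|Qq
⇒ Q over [I-1,I-2,II-1,II-2,III-1,III-2,III-3,III-4,III-5,IV-1,IV-2]: 990 consistent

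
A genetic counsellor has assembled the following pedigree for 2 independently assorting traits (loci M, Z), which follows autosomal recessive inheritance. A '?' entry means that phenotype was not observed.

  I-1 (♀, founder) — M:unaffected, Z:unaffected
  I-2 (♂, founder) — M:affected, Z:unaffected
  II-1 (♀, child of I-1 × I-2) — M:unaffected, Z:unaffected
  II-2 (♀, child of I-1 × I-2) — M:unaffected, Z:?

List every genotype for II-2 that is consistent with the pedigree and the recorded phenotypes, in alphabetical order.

II-2 ∈ {Mm ZZ, Mm Zz, Mm zz}

M/I-1 un ·: MM|Mm
M/I-2 aff ·: mm
M/II-1 un I-1×I-2: Mm
M/II-2 un I-1×I-2: Mm
⇒ M over [I-1,I-2,II-1,II-2]: 2 consistent
Z/I-1 un ·: ZZ|Zz
Z/I-2 un ·: ZZ|Zz
Z/II-1 un I-1×I-2: ZZ|Zz
Z/II-2 ? I-1×I-2: ZZ|Zz|zz
⇒ Z over [I-1,I-2,II-1,II-2]: 15 consistent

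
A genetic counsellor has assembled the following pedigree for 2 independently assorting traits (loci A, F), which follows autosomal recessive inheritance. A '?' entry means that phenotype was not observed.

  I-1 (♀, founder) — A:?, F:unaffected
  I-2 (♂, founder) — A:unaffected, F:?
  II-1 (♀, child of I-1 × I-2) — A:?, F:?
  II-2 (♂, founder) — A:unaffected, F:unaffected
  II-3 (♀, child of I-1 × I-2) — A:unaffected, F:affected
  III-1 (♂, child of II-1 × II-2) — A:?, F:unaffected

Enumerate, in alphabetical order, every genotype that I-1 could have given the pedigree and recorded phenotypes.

A/I-1 ? ·: AA|Aa|aa
A/I-2 un ·: AA|Aa
A/II-1 ? I-1×I-2: AA|Aa|aa
A/II-2 un ·: AA|Aa
A/II-3 un I-1×I-2: AA|Aa
A/III-1 ? II-1×II-2: AA|Aa|aa
⇒ A over [I-1,I-2,II-1,II-2,II-3,III-1]: 70 consistent
F/I-1 un ·: Ff
F/I-2 ? ·: Ff|ff
F/II-1 ? I-1×I-2: FF|Ff|ff
F/II-2 un ·: FF|Ff
F/II-3 aff I-1×I-2: ff
F/III-1 un II-1×II-2: FF|Ff
⇒ F over [I-1,I-2,II-1,II-2,II-3,III-1]: 15 consistent

I-1 ∈ {AA Ff, Aa Ff, aa Ff}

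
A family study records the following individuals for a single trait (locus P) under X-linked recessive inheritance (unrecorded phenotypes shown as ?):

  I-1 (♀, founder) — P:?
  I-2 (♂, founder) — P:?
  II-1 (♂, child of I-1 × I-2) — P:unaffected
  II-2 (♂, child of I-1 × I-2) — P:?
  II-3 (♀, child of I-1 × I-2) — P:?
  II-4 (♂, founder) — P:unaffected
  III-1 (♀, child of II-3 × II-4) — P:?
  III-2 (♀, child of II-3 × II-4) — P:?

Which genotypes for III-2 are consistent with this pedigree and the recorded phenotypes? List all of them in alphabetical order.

P/I-1 ? ·: X^PX^P|X^PX^p
P/I-2 ? ·: X^PY|X^pY
P/II-1 un I-1×I-2: X^PY
P/II-2 ? I-1×I-2: X^PY|X^pY
P/II-3 ? I-1×I-2: X^PX^P|X^PX^p|X^pX^p
P/II-4 un ·: X^PY
P/III-1 ? II-3×II-4: X^PX^P|X^PX^p
P/III-2 ? II-3×II-4: X^PX^P|X^PX^p
⇒ P over [I-1,I-2,II-1,II-2,II-3,II-4,III-1,III-2]: 25 consistent

III-2 ∈ {X^PX^P, X^PX^p}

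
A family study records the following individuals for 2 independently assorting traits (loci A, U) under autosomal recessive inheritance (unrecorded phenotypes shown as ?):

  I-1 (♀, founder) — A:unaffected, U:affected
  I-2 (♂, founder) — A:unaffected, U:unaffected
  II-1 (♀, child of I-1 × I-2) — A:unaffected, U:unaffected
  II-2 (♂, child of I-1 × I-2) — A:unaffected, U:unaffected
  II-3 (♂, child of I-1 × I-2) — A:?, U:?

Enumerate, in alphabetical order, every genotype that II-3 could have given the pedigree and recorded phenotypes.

II-3 ∈ {AA Uu, AA uu, Aa Uu, Aa uu, aa Uu, aa uu}

A/I-1 un ·: AA|Aa
A/I-2 un ·: AA|Aa
A/II-1 un I-1×I-2: AA|Aa
A/II-2 un I-1×I-2: AA|Aa
A/II-3 ? I-1×I-2: AA|Aa|aa
⇒ A over [I-1,I-2,II-1,II-2,II-3]: 29 consistent
U/I-1 aff ·: uu
U/I-2 un ·: UU|Uu
U/II-1 un I-1×I-2: Uu
U/II-2 un I-1×I-2: Uu
U/II-3 ? I-1×I-2: Uu|uu
⇒ U over [I-1,I-2,II-1,II-2,II-3]: 3 consistent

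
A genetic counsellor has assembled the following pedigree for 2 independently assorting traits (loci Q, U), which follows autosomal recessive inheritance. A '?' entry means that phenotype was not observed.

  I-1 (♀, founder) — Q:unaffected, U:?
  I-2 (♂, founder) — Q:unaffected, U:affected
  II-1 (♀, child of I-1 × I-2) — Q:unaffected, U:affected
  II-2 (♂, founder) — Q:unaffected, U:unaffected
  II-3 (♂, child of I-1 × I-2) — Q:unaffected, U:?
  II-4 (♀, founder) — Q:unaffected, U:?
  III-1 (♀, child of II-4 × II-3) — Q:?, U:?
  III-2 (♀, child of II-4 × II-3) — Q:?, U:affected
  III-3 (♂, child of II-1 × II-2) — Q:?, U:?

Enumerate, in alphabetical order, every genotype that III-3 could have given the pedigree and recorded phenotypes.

III-3 ∈ {QQ Uu, QQ uu, Qq Uu, Qq uu, qq Uu, qq uu}

Q/I-1 un ·: QQ|Qq
Q/I-2 un ·: QQ|Qq
Q/II-1 un I-1×I-2: QQ|Qq
Q/II-2 un ·: QQ|Qq
Q/II-3 un I-1×I-2: QQ|Qq
Q/II-4 un ·: QQ|Qq
Q/III-1 ? II-4×II-3: QQ|Qq|qq
Q/III-2 ? II-4×II-3: QQ|Qq|qq
Q/III-3 ? II-1×II-2: QQ|Qq|qq
⇒ Q over [I-1,I-2,II-1,II-2,II-3,II-4,III-1,III-2,III-3]: 447 consistent
U/I-1 ? ·: Uu|uu
U/I-2 aff ·: uu
U/II-1 aff I-1×I-2: uu
U/II-2 un ·: UU|Uu
U/II-3 ? I-1×I-2: Uu|uu
U/II-4 ? ·: Uu|uu
U/III-1 ? II-4×II-3: UU|Uu|uu
U/III-2 aff II-4×II-3: uu
U/III-3 ? II-1×II-2: Uu|uu
⇒ U over [I-1,I-2,II-1,II-2,II-3,II-4,III-1,III-2,III-3]: 33 consistent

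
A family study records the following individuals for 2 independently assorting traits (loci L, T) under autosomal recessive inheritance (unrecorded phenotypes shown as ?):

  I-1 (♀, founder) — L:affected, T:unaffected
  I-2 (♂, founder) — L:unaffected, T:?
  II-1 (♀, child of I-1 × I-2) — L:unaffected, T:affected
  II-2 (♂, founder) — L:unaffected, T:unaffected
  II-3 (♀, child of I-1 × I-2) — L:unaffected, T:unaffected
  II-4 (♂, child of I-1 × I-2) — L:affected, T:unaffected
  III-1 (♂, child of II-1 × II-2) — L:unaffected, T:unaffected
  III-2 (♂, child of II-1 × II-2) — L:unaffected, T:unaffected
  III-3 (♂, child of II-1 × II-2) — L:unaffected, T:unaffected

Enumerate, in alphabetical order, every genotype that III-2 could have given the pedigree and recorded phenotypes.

III-2 ∈ {LL Tt, Ll Tt}

L/I-1 aff ·: ll
L/I-2 un ·: Ll
L/II-1 un I-1×I-2: Ll
L/II-2 un ·: LL|Ll
L/II-3 un I-1×I-2: Ll
L/II-4 aff I-1×I-2: ll
L/III-1 un II-1×II-2: LL|Ll
L/III-2 un II-1×II-2: LL|Ll
L/III-3 un II-1×II-2: LL|Ll
⇒ L over [I-1,I-2,II-1,II-2,II-3,II-4,III-1,III-2,III-3]: 16 consistent
T/I-1 un ·: Tt
T/I-2 ? ·: Tt|tt
T/II-1 aff I-1×I-2: tt
T/II-2 un ·: TT|Tt
T/II-3 un I-1×I-2: TT|Tt
T/II-4 un I-1×I-2: TT|Tt
T/III-1 un II-1×II-2: Tt
T/III-2 un II-1×II-2: Tt
T/III-3 un II-1×II-2: Tt
⇒ T over [I-1,I-2,II-1,II-2,II-3,II-4,III-1,III-2,III-3]: 10 consistent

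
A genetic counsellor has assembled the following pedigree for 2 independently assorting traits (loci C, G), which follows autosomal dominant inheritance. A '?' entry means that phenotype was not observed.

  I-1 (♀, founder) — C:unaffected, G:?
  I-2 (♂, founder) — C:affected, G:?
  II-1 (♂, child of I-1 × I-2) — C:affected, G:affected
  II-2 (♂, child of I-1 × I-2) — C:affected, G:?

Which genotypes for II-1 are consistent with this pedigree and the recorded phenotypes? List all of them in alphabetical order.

II-1 ∈ {Cc GG, Cc Gg}

C/I-1 un ·: cc
C/I-2 aff ·: Cc|CC
C/II-1 aff I-1×I-2: Cc
C/II-2 aff I-1×I-2: Cc
⇒ C over [I-1,I-2,II-1,II-2]: 2 consistent
G/I-1 ? ·: gg|Gg|GG
G/I-2 ? ·: gg|Gg|GG
G/II-1 aff I-1×I-2: Gg|GG
G/II-2 ? I-1×I-2: gg|Gg|GG
⇒ G over [I-1,I-2,II-1,II-2]: 21 consistent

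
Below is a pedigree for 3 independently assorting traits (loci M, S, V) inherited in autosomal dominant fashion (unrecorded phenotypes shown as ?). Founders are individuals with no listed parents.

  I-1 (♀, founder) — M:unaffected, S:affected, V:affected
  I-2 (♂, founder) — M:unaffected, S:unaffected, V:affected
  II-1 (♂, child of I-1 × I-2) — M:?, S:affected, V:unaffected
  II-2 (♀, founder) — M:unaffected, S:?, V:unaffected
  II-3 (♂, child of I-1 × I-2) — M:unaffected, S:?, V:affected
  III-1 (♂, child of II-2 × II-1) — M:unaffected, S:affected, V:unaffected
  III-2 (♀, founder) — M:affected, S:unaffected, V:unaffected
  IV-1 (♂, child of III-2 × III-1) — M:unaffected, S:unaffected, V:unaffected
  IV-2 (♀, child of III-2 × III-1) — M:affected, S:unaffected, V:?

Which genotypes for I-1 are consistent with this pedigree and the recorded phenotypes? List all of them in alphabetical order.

I-1 ∈ {mm SS Vv, mm Ss Vv}

M/I-1 un ·: mm
M/I-2 un ·: mm
M/II-1 ? I-1×I-2: mm
M/II-2 un ·: mm
M/II-3 un I-1×I-2: mm
M/III-1 un II-2×II-1: mm
M/III-2 aff ·: Mm
M/IV-1 un III-2×III-1: mm
M/IV-2 aff III-2×III-1: Mm
⇒ M over [I-1,I-2,II-1,II-2,II-3,III-1,III-2,IV-1,IV-2]: 1 consistent
S/I-1 aff ·: Ss|SS
S/I-2 un ·: ss
S/II-1 aff I-1×I-2: Ss
S/II-2 ? ·: ss|Ss|SS
S/II-3 ? I-1×I-2: ss|Ss
S/III-1 aff II-2×II-1: Ss
S/III-2 un ·: ss
S/IV-1 un III-2×III-1: ss
S/IV-2 un III-2×III-1: ss
⇒ S over [I-1,I-2,II-1,II-2,II-3,III-1,III-2,IV-1,IV-2]: 9 consistent
V/I-1 aff ·: Vv
V/I-2 aff ·: Vv
V/II-1 un I-1×I-2: vv
V/II-2 un ·: vv
V/II-3 aff I-1×I-2: Vv|VV
V/III-1 un II-2×II-1: vv
V/III-2 un ·: vv
V/IV-1 un III-2×III-1: vv
V/IV-2 ? III-2×III-1: vv
⇒ V over [I-1,I-2,II-1,II-2,II-3,III-1,III-2,IV-1,IV-2]: 2 consistent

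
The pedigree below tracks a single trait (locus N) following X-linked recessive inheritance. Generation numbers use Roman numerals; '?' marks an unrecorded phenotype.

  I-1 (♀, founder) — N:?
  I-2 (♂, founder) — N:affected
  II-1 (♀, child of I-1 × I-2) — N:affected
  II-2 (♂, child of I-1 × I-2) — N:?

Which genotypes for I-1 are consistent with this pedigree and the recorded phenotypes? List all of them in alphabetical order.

N/I-1 ? ·: X^NX^n|X^nX^n
N/I-2 aff ·: X^nY
N/II-1 aff I-1×I-2: X^nX^n
N/II-2 ? I-1×I-2: X^NY|X^nY
⇒ N over [I-1,I-2,II-1,II-2]: 3 consistent

I-1 ∈ {X^NX^n, X^nX^n}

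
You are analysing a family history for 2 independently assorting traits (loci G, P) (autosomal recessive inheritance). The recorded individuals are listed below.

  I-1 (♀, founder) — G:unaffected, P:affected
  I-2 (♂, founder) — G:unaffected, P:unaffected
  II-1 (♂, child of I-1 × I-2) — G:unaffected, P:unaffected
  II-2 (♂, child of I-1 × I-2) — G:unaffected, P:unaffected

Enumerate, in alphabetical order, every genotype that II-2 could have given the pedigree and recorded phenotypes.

G/I-1 un ·: GG|Gg
G/I-2 un ·: GG|Gg
G/II-1 un I-1×I-2: GG|Gg
G/II-2 un I-1×I-2: GG|Gg
⇒ G over [I-1,I-2,II-1,II-2]: 13 consistent
P/I-1 aff ·: pp
P/I-2 un ·: PP|Pp
P/II-1 un I-1×I-2: Pp
P/II-2 un I-1×I-2: Pp
⇒ P over [I-1,I-2,II-1,II-2]: 2 consistent

II-2 ∈ {GG Pp, Gg Pp}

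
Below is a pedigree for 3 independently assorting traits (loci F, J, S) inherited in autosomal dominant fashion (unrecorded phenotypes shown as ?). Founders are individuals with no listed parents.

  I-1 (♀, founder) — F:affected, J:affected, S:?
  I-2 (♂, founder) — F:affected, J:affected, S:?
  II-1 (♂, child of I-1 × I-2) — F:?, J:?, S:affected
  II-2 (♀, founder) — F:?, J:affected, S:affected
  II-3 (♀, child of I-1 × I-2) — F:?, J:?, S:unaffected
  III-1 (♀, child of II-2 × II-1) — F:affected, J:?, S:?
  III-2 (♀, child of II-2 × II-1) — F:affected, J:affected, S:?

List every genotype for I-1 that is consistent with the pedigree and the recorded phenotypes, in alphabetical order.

F/I-1 aff ·: Ff|FF
F/I-2 aff ·: Ff|FF
F/II-1 ? I-1×I-2: ff|Ff|FF
F/II-2 ? ·: ff|Ff|FF
F/II-3 ? I-1×I-2: ff|Ff|FF
F/III-1 aff II-2×II-1: Ff|FF
F/III-2 aff II-2×II-1: Ff|FF
⇒ F over [I-1,I-2,II-1,II-2,II-3,III-1,III-2]: 117 consistent
J/I-1 aff ·: Jj|JJ
J/I-2 aff ·: Jj|JJ
J/II-1 ? I-1×I-2: jj|Jj|JJ
J/II-2 aff ·: Jj|JJ
J/II-3 ? I-1×I-2: jj|Jj|JJ
J/III-1 ? II-2×II-1: jj|Jj|JJ
J/III-2 aff II-2×II-1: Jj|JJ
⇒ J over [I-1,I-2,II-1,II-2,II-3,III-1,III-2]: 119 consistent
S/I-1 ? ·: ss|Ss
S/I-2 ? ·: ss|Ss
S/II-1 aff I-1×I-2: Ss|SS
S/II-2 aff ·: Ss|SS
S/II-3 un I-1×I-2: ss
S/III-1 ? II-2×II-1: ss|Ss|SS
S/III-2 ? II-2×II-1: ss|Ss|SS
⇒ S over [I-1,I-2,II-1,II-2,II-3,III-1,III-2]: 44 consistent

I-1 ∈ {FF JJ Ss, FF JJ ss, FF Jj Ss, FF Jj ss, Ff JJ Ss, Ff JJ ss, Ff Jj Ss, Ff Jj ss}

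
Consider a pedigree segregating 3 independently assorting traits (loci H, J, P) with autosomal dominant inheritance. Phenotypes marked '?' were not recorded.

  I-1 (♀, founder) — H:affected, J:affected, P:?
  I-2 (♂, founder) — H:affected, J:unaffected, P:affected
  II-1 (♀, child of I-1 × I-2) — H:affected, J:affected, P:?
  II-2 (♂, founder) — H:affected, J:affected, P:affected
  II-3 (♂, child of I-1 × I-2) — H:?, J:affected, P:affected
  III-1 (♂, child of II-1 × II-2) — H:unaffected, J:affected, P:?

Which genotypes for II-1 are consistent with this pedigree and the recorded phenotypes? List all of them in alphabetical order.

II-1 ∈ {Hh Jj PP, Hh Jj Pp, Hh Jj pp}

H/I-1 aff ·: Hh|HH
H/I-2 aff ·: Hh|HH
H/II-1 aff I-1×I-2: Hh
H/II-2 aff ·: Hh
H/II-3 ? I-1×I-2: hh|Hh|HH
H/III-1 un II-1×II-2: hh
⇒ H over [I-1,I-2,II-1,II-2,II-3,III-1]: 7 consistent
J/I-1 aff ·: Jj|JJ
J/I-2 un ·: jj
J/II-1 aff I-1×I-2: Jj
J/II-2 aff ·: Jj|JJ
J/II-3 aff I-1×I-2: Jj
J/III-1 aff II-1×II-2: Jj|JJ
⇒ J over [I-1,I-2,II-1,II-2,II-3,III-1]: 8 consistent
P/I-1 ? ·: pp|Pp|PP
P/I-2 aff ·: Pp|PP
P/II-1 ? I-1×I-2: pp|Pp|PP
P/II-2 aff ·: Pp|PP
P/II-3 aff I-1×I-2: Pp|PP
P/III-1 ? II-1×II-2: pp|Pp|PP
⇒ P over [I-1,I-2,II-1,II-2,II-3,III-1]: 70 consistent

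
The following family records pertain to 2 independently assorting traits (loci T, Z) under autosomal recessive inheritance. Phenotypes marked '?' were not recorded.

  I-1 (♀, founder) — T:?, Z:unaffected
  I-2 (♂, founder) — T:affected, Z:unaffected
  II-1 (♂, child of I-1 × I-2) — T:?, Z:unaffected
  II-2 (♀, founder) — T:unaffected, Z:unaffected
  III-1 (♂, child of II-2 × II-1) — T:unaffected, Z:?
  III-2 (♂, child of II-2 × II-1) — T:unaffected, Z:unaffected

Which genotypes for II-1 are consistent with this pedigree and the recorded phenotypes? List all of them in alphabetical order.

T/I-1 ? ·: TT|Tt|tt
T/I-2 aff ·: tt
T/II-1 ? I-1×I-2: Tt|tt
T/II-2 un ·: TT|Tt
T/III-1 un II-2×II-1: TT|Tt
T/III-2 un II-2×II-1: TT|Tt
⇒ T over [I-1,I-2,II-1,II-2,III-1,III-2]: 20 consistent
Z/I-1 un ·: ZZ|Zz
Z/I-2 un ·: ZZ|Zz
Z/II-1 un I-1×I-2: ZZ|Zz
Z/II-2 un ·: ZZ|Zz
Z/III-1 ? II-2×II-1: ZZ|Zz|zz
Z/III-2 un II-2×II-1: ZZ|Zz
⇒ Z over [I-1,I-2,II-1,II-2,III-1,III-2]: 50 consistent

II-1 ∈ {Tt ZZ, Tt Zz, tt ZZ, tt Zz}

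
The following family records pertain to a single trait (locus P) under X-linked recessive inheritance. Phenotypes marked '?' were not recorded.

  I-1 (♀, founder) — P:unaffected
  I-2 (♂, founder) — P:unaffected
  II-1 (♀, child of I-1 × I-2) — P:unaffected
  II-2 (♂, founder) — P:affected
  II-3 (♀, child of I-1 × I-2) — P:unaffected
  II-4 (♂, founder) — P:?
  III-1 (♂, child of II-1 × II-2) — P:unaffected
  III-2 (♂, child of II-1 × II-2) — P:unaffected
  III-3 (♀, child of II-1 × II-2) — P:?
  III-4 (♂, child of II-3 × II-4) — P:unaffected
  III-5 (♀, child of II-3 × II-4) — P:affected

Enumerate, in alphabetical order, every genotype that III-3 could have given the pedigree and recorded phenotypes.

III-3 ∈ {X^PX^p, X^pX^p}

P/I-1 un ·: X^PX^p
P/I-2 un ·: X^PY
P/II-1 un I-1×I-2: X^PX^P|X^PX^p
P/II-2 aff ·: X^pY
P/II-3 un I-1×I-2: X^PX^p
P/II-4 ? ·: X^pY
P/III-1 un II-1×II-2: X^PY
P/III-2 un II-1×II-2: X^PY
P/III-3 ? II-1×II-2: X^PX^p|X^pX^p
P/III-4 un II-3×II-4: X^PY
P/III-5 aff II-3×II-4: X^pX^p
⇒ P over [I-1,I-2,II-1,II-2,II-3,II-4,III-1,III-2,III-3,III-4,III-5]: 3 consistent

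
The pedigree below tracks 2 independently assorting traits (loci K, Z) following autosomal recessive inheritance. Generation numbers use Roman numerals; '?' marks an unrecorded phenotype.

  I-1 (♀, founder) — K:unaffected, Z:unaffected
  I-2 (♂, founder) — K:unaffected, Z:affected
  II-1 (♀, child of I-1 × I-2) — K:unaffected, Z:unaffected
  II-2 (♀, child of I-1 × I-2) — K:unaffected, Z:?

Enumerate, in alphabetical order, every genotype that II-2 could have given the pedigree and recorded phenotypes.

K/I-1 un ·: KK|Kk
K/I-2 un ·: KK|Kk
K/II-1 un I-1×I-2: KK|Kk
K/II-2 un I-1×I-2: KK|Kk
⇒ K over [I-1,I-2,II-1,II-2]: 13 consistent
Z/I-1 un ·: ZZ|Zz
Z/I-2 aff ·: zz
Z/II-1 un I-1×I-2: Zz
Z/II-2 ? I-1×I-2: Zz|zz
⇒ Z over [I-1,I-2,II-1,II-2]: 3 consistent

II-2 ∈ {KK Zz, KK zz, Kk Zz, Kk zz}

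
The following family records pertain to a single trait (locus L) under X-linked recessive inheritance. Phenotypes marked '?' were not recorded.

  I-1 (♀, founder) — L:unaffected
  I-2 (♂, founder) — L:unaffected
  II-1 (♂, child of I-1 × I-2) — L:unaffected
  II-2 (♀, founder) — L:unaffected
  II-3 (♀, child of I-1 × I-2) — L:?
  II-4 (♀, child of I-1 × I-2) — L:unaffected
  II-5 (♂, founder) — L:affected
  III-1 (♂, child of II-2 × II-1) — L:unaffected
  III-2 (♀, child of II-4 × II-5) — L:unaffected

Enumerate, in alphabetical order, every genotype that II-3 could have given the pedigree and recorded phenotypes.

II-3 ∈ {X^LX^L, X^LX^l}

L/I-1 un ·: X^LX^L|X^LX^l
L/I-2 un ·: X^LY
L/II-1 un I-1×I-2: X^LY
L/II-2 un ·: X^LX^L|X^LX^l
L/II-3 ? I-1×I-2: X^LX^L|X^LX^l
L/II-4 un I-1×I-2: X^LX^L|X^LX^l
L/II-5 aff ·: X^lY
L/III-1 un II-2×II-1: X^LY
L/III-2 un II-4×II-5: X^LX^l
⇒ L over [I-1,I-2,II-1,II-2,II-3,II-4,II-5,III-1,III-2]: 10 consistent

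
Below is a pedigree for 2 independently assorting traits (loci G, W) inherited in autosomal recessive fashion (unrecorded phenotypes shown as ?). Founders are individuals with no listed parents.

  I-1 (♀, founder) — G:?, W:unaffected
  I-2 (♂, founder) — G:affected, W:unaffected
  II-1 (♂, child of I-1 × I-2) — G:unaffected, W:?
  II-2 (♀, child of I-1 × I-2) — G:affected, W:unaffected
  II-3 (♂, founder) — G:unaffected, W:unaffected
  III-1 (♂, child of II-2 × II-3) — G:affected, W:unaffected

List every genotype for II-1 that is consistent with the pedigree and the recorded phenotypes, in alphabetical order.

II-1 ∈ {Gg WW, Gg Ww, Gg ww}

G/I-1 ? ·: Gg
G/I-2 aff ·: gg
G/II-1 un I-1×I-2: Gg
G/II-2 aff I-1×I-2: gg
G/II-3 un ·: Gg
G/III-1 aff II-2×II-3: gg
⇒ G over [I-1,I-2,II-1,II-2,II-3,III-1]: 1 consistent
W/I-1 un ·: WW|Ww
W/I-2 un ·: WW|Ww
W/II-1 ? I-1×I-2: WW|Ww|ww
W/II-2 un I-1×I-2: WW|Ww
W/II-3 un ·: WW|Ww
W/III-1 un II-2×II-3: WW|Ww
⇒ W over [I-1,I-2,II-1,II-2,II-3,III-1]: 52 consistent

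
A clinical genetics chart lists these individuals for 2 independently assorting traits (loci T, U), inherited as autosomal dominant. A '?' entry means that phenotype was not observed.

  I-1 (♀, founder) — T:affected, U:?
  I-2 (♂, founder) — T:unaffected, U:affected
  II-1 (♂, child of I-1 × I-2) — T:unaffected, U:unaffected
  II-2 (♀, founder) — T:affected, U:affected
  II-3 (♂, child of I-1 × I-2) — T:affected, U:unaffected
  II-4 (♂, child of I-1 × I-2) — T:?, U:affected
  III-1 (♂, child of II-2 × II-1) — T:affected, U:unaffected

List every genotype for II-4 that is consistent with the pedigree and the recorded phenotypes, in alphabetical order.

II-4 ∈ {Tt UU, Tt Uu, tt UU, tt Uu}

T/I-1 aff ·: Tt
T/I-2 un ·: tt
T/II-1 un I-1×I-2: tt
T/II-2 aff ·: Tt|TT
T/II-3 aff I-1×I-2: Tt
T/II-4 ? I-1×I-2: tt|Tt
T/III-1 aff II-2×II-1: Tt
⇒ T over [I-1,I-2,II-1,II-2,II-3,II-4,III-1]: 4 consistent
U/I-1 ? ·: uu|Uu
U/I-2 aff ·: Uu
U/II-1 un I-1×I-2: uu
U/II-2 aff ·: Uu
U/II-3 un I-1×I-2: uu
U/II-4 aff I-1×I-2: Uu|UU
U/III-1 un II-2×II-1: uu
⇒ U over [I-1,I-2,II-1,II-2,II-3,II-4,III-1]: 3 consistent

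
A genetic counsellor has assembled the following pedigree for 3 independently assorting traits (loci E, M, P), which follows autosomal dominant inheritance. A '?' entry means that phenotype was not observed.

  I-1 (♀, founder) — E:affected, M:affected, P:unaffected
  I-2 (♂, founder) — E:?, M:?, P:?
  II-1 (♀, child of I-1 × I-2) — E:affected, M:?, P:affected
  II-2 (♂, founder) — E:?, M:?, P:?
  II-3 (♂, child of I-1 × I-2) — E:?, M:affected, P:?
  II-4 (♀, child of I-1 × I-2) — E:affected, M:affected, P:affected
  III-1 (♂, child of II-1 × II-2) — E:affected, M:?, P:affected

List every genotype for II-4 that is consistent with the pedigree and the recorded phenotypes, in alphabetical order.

E/I-1 aff ·: Ee|EE
E/I-2 ? ·: ee|Ee|EE
E/II-1 aff I-1×I-2: Ee|EE
E/II-2 ? ·: ee|Ee|EE
E/II-3 ? I-1×I-2: ee|Ee|EE
E/II-4 aff I-1×I-2: Ee|EE
E/III-1 aff II-1×II-2: Ee|EE
⇒ E over [I-1,I-2,II-1,II-2,II-3,II-4,III-1]: 145 consistent
M/I-1 aff ·: Mm|MM
M/I-2 ? ·: mm|Mm|MM
M/II-1 ? I-1×I-2: mm|Mm|MM
M/II-2 ? ·: mm|Mm|MM
M/II-3 aff I-1×I-2: Mm|MM
M/II-4 aff I-1×I-2: Mm|MM
M/III-1 ? II-1×II-2: mm|Mm|MM
⇒ M over [I-1,I-2,II-1,II-2,II-3,II-4,III-1]: 170 consistent
P/I-1 un ·: pp
P/I-2 ? ·: Pp|PP
P/II-1 aff I-1×I-2: Pp
P/II-2 ? ·: pp|Pp|PP
P/II-3 ? I-1×I-2: pp|Pp
P/II-4 aff I-1×I-2: Pp
P/III-1 aff II-1×II-2: Pp|PP
⇒ P over [I-1,I-2,II-1,II-2,II-3,II-4,III-1]: 15 consistent

II-4 ∈ {EE MM Pp, EE Mm Pp, Ee MM Pp, Ee Mm Pp}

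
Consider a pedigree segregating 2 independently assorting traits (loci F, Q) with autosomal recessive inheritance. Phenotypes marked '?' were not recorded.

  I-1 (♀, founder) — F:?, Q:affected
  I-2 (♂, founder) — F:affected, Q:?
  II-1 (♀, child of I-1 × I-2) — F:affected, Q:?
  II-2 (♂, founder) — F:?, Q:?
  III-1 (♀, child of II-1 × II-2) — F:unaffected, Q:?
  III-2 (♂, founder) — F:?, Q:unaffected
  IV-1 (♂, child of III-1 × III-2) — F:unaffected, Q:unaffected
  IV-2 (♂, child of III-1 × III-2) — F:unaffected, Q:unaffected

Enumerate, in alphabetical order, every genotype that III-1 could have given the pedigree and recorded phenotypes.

III-1 ∈ {Ff QQ, Ff Qq, Ff qq}

F/I-1 ? ·: Ff|ff
F/I-2 aff ·: ff
F/II-1 aff I-1×I-2: ff
F/II-2 ? ·: FF|Ff
F/III-1 un II-1×II-2: Ff
F/III-2 ? ·: FF|Ff|ff
F/IV-1 un III-1×III-2: FF|Ff
F/IV-2 un III-1×III-2: FF|Ff
⇒ F over [I-1,I-2,II-1,II-2,III-1,III-2,IV-1,IV-2]: 36 consistent
Q/I-1 aff ·: qq
Q/I-2 ? ·: QQ|Qq|qq
Q/II-1 ? I-1×I-2: Qq|qq
Q/II-2 ? ·: QQ|Qq|qq
Q/III-1 ? II-1×II-2: QQ|Qq|qq
Q/III-2 un ·: QQ|Qq
Q/IV-1 un III-1×III-2: QQ|Qq
Q/IV-2 un III-1×III-2: QQ|Qq
⇒ Q over [I-1,I-2,II-1,II-2,III-1,III-2,IV-1,IV-2]: 116 consistent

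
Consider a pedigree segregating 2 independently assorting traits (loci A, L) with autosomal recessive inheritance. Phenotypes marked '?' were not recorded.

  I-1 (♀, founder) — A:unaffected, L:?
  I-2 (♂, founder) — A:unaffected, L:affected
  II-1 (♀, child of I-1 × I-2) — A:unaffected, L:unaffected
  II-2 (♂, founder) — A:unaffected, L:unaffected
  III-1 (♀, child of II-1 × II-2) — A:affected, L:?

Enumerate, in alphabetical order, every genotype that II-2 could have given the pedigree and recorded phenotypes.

II-2 ∈ {Aa LL, Aa Ll}

A/I-1 un ·: AA|Aa
A/I-2 un ·: AA|Aa
A/II-1 un I-1×I-2: Aa
A/II-2 un ·: Aa
A/III-1 aff II-1×II-2: aa
⇒ A over [I-1,I-2,II-1,II-2,III-1]: 3 consistent
L/I-1 ? ·: LL|Ll
L/I-2 aff ·: ll
L/II-1 un I-1×I-2: Ll
L/II-2 un ·: LL|Ll
L/III-1 ? II-1×II-2: LL|Ll|ll
⇒ L over [I-1,I-2,II-1,II-2,III-1]: 10 consistent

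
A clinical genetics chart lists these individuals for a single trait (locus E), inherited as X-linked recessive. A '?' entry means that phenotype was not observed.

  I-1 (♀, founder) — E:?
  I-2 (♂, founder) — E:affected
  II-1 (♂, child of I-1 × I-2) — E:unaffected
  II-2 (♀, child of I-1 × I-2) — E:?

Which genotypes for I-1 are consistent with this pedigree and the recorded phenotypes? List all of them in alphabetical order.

E/I-1 ? ·: X^EX^E|X^EX^e
E/I-2 aff ·: X^eY
E/II-1 un I-1×I-2: X^EY
E/II-2 ? I-1×I-2: X^EX^e|X^eX^e
⇒ E over [I-1,I-2,II-1,II-2]: 3 consistent

I-1 ∈ {X^EX^E, X^EX^e}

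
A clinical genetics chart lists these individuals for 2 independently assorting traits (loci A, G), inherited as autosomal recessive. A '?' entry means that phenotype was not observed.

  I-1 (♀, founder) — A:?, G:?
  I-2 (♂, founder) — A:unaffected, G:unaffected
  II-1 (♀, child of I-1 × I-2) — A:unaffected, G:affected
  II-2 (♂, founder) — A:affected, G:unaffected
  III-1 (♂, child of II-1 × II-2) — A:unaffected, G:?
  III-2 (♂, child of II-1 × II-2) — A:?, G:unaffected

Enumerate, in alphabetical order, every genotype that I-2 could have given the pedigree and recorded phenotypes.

A/I-1 ? ·: AA|Aa|aa
A/I-2 un ·: AA|Aa
A/II-1 un I-1×I-2: AA|Aa
A/II-2 aff ·: aa
A/III-1 un II-1×II-2: Aa
A/III-2 ? II-1×II-2: Aa|aa
⇒ A over [I-1,I-2,II-1,II-2,III-1,III-2]: 14 consistent
G/I-1 ? ·: Gg|gg
G/I-2 un ·: Gg
G/II-1 aff I-1×I-2: gg
G/II-2 un ·: GG|Gg
G/III-1 ? II-1×II-2: Gg|gg
G/III-2 un II-1×II-2: Gg
⇒ G over [I-1,I-2,II-1,II-2,III-1,III-2]: 6 consistent

I-2 ∈ {AA Gg, Aa Gg}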